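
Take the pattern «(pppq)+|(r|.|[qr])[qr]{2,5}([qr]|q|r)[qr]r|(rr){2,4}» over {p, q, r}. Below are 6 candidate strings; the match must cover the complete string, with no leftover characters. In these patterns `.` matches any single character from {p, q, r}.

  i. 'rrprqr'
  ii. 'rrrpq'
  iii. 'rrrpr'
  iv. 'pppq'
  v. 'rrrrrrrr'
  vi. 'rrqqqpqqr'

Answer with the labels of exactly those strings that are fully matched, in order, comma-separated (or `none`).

iv, v

i → no match
ii → no match
iii → no match
iv → match
v → match
vi → no match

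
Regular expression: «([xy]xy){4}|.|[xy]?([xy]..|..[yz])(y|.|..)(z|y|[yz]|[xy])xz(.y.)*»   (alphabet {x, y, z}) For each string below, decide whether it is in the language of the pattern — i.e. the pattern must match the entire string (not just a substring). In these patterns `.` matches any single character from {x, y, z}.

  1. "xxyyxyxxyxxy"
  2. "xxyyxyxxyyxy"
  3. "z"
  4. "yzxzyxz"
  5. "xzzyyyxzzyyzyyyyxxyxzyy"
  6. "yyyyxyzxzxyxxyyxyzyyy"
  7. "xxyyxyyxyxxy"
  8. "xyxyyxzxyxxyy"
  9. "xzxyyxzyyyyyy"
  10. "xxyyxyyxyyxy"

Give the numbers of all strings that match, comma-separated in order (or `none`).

1 → match
2 → match
3 → match
4 → match
5 → match
6 → match
7 → match
8 → match
9 → match
10 → match

1, 2, 3, 4, 5, 6, 7, 8, 9, 10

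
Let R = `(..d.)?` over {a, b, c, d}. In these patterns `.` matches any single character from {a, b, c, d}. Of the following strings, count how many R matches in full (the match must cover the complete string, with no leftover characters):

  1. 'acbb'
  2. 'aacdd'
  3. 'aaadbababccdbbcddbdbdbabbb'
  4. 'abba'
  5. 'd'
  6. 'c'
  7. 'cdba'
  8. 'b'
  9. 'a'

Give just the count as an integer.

0

1. 'acbb' → no match
2. 'aacdd' → no match
3 → no match
4. 'abba' → no match
5. 'd' → no match
6. 'c' → no match
7. 'cdba' → no match
8. 'b' → no match
9. 'a' → no match
Total matched: 0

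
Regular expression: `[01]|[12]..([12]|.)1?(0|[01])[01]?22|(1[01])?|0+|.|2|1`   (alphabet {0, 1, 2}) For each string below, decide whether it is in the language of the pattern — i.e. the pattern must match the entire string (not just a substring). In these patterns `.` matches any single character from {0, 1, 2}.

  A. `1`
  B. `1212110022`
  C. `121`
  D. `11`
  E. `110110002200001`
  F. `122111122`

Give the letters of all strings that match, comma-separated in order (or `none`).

A → match
B → no match
C → no match
D → match
E → no match
F → match

A, D, F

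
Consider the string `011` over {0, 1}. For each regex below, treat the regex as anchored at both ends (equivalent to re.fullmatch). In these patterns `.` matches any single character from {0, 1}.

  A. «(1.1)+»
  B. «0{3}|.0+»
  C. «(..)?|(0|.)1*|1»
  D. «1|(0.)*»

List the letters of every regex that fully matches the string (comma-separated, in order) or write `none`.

C

A → no match — must start with `1`
B → no match — must end with `0`
C → match
D → no match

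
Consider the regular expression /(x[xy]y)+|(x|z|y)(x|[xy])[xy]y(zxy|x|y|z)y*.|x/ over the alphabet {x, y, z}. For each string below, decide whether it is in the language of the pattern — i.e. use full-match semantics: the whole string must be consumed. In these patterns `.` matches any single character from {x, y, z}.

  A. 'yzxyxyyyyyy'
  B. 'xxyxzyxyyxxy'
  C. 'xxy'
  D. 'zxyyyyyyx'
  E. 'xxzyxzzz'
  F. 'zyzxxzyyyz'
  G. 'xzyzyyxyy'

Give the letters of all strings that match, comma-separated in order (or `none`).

C, D

A → no match
B → no match
C → match
D → match
E → no match
F → no match
G → no match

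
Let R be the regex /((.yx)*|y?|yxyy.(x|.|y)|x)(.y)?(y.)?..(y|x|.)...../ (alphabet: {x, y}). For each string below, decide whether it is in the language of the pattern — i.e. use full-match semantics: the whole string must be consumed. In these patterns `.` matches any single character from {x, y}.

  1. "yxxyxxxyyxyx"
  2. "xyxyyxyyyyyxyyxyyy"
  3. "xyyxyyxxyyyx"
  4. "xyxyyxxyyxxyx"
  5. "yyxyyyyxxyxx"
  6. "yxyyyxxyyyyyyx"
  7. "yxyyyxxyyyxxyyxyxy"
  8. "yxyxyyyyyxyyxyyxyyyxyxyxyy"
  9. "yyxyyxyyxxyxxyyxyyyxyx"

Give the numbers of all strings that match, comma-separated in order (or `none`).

1 → no match
2 → match
3 → match
4 → match
5 → no match
6 → match
7 → match
8 → no match
9 → match

2, 3, 4, 6, 7, 9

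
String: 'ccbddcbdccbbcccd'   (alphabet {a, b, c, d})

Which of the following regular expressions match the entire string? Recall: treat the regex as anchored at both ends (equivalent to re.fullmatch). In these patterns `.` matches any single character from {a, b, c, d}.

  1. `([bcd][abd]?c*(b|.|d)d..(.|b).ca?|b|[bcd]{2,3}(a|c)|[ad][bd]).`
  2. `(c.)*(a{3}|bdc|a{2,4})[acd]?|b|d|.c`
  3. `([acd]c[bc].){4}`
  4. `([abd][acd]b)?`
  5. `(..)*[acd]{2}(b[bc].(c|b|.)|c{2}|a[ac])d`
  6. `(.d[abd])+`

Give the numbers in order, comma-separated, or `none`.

3

1 → no match
2 → no match
3 → match
4 → no match
5 → no match
6 → no match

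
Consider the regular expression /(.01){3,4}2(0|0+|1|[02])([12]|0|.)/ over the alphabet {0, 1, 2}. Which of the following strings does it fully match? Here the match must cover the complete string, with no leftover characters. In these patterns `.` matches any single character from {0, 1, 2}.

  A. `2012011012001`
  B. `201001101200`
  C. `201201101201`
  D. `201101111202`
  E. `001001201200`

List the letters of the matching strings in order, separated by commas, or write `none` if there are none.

A, B, C, E

A → match
B. `201001101200` → match
C. `201201101201` → match
D. `201101111202` → no match
E. `001001201200` → match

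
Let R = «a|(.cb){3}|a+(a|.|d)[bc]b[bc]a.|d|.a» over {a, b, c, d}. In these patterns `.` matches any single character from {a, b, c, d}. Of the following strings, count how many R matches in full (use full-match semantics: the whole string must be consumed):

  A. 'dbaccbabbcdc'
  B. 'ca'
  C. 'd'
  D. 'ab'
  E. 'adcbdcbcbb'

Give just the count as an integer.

A. 'dbaccbabbcdc' → no match
B. 'ca' → match
C. 'd' → match
D. 'ab' → no match
E. 'adcbdcbcbb' → no match
Total matched: 2

2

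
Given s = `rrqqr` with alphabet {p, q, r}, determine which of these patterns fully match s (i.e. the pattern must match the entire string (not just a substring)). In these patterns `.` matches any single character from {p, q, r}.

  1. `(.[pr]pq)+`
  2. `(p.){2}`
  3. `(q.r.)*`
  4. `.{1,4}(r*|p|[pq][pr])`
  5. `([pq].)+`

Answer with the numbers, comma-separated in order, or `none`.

1 → no match — must end with `pq`
2 → no match — must start with `p`
3 → no match
4 → match
5 → no match

4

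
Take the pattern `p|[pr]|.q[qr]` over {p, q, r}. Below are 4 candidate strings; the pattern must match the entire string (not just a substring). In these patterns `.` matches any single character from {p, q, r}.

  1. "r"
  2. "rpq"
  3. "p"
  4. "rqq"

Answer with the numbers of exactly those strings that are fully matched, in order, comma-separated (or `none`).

1, 3, 4

1 → match
2 → no match
3 → match
4 → match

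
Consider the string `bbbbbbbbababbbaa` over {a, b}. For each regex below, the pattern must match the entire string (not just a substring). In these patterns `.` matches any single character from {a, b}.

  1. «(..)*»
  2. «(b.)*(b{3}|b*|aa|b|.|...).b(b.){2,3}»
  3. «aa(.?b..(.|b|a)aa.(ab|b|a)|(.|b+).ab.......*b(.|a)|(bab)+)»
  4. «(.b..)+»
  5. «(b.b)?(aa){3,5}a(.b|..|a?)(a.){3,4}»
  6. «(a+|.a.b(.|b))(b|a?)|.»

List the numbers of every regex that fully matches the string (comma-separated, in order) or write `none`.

1, 4

1 → match
2 → no match
3 → no match — must start with `aa`
4 → match
5 → no match
6 → no match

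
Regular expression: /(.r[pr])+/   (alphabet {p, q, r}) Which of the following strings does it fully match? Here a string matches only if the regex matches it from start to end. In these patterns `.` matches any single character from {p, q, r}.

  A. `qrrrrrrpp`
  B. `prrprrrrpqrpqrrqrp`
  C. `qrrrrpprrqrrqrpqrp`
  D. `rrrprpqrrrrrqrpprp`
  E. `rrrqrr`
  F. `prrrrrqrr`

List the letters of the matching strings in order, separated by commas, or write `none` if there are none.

A. `qrrrrrrpp` → no match
B → match
C → match
D → match
E. `rrrqrr` → match
F. `prrrrrqrr` → match

B, C, D, E, F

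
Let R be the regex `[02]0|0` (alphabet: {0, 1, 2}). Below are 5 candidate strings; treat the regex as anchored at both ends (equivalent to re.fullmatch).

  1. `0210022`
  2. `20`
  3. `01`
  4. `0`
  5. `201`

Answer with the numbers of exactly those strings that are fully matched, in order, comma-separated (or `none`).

2, 4

1 → no match — must end with `0`
2 → match
3 → no match — must end with `0`
4 → match
5 → no match — must end with `0`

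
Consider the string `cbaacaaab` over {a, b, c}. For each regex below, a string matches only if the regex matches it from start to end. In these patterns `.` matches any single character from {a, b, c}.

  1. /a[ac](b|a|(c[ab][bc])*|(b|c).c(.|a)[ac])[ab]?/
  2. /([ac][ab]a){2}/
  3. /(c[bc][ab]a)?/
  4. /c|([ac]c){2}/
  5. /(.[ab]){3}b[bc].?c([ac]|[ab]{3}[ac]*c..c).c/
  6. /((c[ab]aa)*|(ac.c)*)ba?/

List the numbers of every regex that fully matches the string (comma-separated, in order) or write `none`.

6

1 → no match — must start with `a`
2 → no match — must end with `a`
3 → no match
4 → no match — must end with `c`
5 → no match — must end with `c`
6 → match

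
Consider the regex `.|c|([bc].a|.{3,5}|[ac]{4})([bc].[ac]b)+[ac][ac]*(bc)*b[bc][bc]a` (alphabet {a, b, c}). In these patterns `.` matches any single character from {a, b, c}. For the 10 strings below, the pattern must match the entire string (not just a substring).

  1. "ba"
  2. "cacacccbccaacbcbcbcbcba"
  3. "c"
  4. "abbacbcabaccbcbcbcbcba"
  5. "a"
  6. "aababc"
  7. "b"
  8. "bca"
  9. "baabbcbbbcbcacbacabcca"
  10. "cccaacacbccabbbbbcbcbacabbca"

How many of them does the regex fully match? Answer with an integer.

1. "ba" → no match
2 → match
3. "c" → match
4 → match
5. "a" → match
6. "aababc" → no match
7. "b" → match
8. "bca" → no match
9 → match
10 → no match
Total matched: 6

6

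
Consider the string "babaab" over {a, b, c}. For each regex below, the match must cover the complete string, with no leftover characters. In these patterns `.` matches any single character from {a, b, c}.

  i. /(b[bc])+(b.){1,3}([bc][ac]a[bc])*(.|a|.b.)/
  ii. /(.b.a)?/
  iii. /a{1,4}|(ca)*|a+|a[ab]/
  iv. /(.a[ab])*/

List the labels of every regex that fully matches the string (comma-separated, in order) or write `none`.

iv

i → no match
ii → no match
iii → no match
iv → match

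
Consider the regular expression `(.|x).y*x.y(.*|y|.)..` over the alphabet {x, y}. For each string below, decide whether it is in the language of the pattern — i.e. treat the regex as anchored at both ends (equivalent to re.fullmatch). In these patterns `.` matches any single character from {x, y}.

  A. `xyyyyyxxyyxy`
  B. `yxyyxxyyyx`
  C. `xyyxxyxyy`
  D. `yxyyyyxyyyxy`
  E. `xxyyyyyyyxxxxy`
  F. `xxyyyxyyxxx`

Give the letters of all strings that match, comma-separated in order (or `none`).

A, B, C, D, F

A → match
B → match
C → match
D → match
E → no match
F → match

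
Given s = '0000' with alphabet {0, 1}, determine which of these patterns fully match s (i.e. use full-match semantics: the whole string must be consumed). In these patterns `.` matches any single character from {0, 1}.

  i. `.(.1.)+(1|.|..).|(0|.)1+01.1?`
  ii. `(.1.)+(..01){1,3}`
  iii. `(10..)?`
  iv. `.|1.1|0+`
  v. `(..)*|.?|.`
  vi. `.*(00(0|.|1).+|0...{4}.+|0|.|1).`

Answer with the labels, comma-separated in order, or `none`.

i → no match
ii → no match — must end with '01'
iii → no match
iv → match
v → match
vi → match

iv, v, vi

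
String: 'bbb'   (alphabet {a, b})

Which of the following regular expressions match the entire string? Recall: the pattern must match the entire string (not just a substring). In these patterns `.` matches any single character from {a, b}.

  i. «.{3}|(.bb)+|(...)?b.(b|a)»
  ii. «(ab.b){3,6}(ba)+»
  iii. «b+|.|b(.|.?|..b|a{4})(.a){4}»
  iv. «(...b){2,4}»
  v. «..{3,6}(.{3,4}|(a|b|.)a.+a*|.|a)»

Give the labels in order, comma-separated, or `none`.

i → match
ii → no match — must start with 'ab'
iii → match
iv → no match
v → no match

i, iii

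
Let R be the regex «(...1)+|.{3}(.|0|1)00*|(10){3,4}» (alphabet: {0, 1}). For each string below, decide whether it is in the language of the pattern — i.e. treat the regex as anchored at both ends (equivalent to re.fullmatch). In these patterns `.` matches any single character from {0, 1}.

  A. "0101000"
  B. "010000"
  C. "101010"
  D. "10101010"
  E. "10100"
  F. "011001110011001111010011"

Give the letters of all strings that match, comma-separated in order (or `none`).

A → match
B → match
C → match
D → match
E → match
F → no match

A, B, C, D, E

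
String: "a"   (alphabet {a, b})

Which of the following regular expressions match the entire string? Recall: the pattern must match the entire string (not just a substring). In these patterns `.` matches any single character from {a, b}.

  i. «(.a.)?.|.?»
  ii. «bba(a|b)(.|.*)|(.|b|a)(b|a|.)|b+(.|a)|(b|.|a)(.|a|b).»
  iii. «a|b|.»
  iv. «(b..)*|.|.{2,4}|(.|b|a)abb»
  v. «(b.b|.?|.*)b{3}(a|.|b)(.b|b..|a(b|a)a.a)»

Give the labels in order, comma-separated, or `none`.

i, iii, iv

i → match
ii → no match
iii → match
iv → match
v → no match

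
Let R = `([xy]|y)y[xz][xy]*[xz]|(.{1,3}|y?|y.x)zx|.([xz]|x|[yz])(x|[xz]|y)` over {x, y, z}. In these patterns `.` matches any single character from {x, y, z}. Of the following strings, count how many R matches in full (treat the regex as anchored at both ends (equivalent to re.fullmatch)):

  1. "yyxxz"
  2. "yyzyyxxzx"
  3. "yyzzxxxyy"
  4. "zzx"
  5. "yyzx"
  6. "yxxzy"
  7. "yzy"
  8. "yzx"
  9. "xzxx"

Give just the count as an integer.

1 → match
2 → no match
3 → no match
4 → match
5 → match
6 → no match
7 → match
8 → match
9 → no match
Total matched: 5

5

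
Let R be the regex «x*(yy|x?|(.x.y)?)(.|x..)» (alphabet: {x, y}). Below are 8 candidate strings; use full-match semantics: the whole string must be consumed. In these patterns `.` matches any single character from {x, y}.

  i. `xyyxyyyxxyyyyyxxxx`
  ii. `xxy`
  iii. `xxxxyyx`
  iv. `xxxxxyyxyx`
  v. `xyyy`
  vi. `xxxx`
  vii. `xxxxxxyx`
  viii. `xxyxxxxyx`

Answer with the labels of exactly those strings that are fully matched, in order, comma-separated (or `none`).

i → no match
ii. `xxy` → match
iii. `xxxxyyx` → match
iv. `xxxxxyyxyx` → match
v. `xyyy` → match
vi. `xxxx` → match
vii. `xxxxxxyx` → match
viii. `xxyxxxxyx` → no match

ii, iii, iv, v, vi, vii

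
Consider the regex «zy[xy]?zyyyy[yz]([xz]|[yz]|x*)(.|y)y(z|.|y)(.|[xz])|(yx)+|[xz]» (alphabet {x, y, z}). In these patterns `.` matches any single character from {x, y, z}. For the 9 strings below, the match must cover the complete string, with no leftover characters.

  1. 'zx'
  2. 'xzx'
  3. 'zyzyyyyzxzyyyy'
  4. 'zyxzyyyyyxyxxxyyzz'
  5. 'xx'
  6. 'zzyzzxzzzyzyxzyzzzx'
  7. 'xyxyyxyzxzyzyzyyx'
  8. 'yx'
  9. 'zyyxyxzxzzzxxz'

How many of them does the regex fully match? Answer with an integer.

1

1. 'zx' → no match
2. 'xzx' → no match
3 → no match
4 → no match
5. 'xx' → no match
6 → no match
7 → no match
8. 'yx' → match
9 → no match
Total matched: 1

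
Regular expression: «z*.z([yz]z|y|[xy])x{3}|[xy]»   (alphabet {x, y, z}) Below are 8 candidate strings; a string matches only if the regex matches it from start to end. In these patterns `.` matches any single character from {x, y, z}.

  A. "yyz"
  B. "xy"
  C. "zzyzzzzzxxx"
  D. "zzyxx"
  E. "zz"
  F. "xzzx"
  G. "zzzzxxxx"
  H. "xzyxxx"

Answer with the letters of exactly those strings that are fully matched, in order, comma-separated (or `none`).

A → no match
B → no match
C → no match
D → no match
E → no match
F → no match
G → match
H → match

G, H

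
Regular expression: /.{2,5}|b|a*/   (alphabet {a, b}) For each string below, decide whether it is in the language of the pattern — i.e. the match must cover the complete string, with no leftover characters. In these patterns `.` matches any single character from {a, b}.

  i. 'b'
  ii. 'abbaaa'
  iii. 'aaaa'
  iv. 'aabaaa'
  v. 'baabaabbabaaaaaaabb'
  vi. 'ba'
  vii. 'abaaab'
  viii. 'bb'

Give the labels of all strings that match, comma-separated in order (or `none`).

i → match
ii → no match
iii → match
iv → no match
v → no match
vi → match
vii → no match
viii → match

i, iii, vi, viii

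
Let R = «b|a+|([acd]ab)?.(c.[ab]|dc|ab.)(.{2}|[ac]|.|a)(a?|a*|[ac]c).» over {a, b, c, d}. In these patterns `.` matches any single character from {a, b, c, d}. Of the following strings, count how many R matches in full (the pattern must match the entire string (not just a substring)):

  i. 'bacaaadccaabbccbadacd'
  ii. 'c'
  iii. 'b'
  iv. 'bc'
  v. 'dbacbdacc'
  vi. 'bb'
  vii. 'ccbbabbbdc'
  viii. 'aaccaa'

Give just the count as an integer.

i → no match
ii. 'c' → no match
iii. 'b' → match
iv. 'bc' → no match
v. 'dbacbdacc' → no match
vi. 'bb' → no match
vii. 'ccbbabbbdc' → no match
viii. 'aaccaa' → no match
Total matched: 1

1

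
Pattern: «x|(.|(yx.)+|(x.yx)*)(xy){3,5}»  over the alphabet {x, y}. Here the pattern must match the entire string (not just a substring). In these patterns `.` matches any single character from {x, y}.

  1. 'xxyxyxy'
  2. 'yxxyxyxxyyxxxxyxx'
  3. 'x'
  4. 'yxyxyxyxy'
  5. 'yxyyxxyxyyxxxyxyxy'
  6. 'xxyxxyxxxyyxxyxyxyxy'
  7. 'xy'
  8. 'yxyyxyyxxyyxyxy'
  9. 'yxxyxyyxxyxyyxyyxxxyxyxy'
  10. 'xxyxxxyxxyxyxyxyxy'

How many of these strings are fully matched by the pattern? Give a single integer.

1 → match
2 → no match
3 → match
4 → match
5 → match
6 → no match
7 → no match
8 → no match
9 → match
10 → match
Total matched: 6

6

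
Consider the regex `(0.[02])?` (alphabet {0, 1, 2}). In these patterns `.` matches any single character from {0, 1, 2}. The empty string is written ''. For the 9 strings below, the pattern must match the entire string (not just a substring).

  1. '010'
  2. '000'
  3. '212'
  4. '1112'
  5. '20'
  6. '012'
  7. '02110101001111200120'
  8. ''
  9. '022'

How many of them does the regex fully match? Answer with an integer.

5

1 → match
2 → match
3 → no match
4 → no match
5 → no match
6 → match
7 → no match
8 → match
9 → match
Total matched: 5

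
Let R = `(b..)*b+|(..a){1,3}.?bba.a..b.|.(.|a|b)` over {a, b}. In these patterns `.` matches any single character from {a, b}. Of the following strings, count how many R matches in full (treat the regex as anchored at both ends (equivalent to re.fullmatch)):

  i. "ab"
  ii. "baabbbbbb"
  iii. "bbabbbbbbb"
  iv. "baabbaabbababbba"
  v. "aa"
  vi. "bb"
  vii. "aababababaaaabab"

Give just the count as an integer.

i → match
ii → match
iii → match
iv → match
v → match
vi → match
vii → no match
Total matched: 6

6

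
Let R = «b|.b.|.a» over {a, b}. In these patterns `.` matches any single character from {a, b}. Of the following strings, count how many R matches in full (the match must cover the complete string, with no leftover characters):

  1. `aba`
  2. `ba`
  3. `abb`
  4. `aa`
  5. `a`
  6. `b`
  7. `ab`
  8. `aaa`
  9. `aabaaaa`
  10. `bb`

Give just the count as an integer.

1. `aba` → match
2. `ba` → match
3. `abb` → match
4. `aa` → match
5. `a` → no match
6. `b` → match
7. `ab` → no match
8. `aaa` → no match
9. `aabaaaa` → no match
10. `bb` → no match
Total matched: 5

5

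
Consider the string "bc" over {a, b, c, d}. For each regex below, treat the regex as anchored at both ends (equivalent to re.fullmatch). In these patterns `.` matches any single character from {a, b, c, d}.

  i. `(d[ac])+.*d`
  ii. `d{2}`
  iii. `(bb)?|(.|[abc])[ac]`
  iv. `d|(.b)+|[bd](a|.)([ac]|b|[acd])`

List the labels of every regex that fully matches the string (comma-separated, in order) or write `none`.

i → no match — must start with "d"
ii → no match — must start with "d"
iii → match
iv → no match

iii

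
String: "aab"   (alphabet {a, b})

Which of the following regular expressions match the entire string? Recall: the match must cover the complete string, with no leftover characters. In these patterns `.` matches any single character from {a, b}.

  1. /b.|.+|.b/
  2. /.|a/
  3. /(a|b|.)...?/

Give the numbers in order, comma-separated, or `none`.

1 → match
2 → no match
3 → match

1, 3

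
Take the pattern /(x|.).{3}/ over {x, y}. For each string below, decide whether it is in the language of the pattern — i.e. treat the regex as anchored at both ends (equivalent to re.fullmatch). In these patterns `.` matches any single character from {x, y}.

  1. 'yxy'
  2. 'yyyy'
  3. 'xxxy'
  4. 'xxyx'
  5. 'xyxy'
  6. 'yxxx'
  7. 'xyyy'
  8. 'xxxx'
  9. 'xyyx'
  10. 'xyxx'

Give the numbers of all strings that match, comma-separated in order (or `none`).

1. 'yxy' → no match
2. 'yyyy' → match
3. 'xxxy' → match
4. 'xxyx' → match
5. 'xyxy' → match
6. 'yxxx' → match
7. 'xyyy' → match
8. 'xxxx' → match
9. 'xyyx' → match
10. 'xyxx' → match

2, 3, 4, 5, 6, 7, 8, 9, 10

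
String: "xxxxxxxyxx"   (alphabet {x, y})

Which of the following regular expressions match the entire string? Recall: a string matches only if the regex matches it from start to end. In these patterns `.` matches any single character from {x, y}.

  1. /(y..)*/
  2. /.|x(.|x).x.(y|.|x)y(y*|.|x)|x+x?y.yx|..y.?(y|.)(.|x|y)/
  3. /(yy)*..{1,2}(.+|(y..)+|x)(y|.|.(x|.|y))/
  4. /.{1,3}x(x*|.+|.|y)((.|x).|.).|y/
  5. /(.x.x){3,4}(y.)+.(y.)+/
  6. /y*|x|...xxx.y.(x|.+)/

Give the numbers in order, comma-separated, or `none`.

1 → no match
2 → no match
3 → match
4 → match
5 → no match
6 → match

3, 4, 6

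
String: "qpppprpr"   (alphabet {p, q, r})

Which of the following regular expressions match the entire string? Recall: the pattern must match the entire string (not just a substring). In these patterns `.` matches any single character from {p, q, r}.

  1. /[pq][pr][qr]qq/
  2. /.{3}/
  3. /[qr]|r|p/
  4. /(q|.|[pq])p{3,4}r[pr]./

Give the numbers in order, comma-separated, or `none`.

4

1 → no match — must end with "qq"
2 → no match
3 → no match
4 → match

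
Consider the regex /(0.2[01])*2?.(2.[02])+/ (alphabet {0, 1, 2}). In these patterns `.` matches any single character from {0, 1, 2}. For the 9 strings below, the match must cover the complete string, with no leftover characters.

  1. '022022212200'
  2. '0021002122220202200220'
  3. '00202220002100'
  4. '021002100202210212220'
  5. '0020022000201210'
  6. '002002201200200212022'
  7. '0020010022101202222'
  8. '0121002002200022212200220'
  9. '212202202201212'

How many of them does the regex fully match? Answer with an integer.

3

1. '022022212200' → match
2 → match
3 → no match
4 → no match
5 → match
6 → no match
7 → no match
8 → no match
9 → no match
Total matched: 3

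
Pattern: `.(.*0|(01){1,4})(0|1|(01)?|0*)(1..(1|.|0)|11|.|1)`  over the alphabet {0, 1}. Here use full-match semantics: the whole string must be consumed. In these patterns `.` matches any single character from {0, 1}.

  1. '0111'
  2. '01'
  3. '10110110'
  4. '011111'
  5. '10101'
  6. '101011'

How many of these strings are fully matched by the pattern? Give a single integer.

2

1 → no match
2 → no match
3 → no match
4 → no match
5 → match
6 → match
Total matched: 2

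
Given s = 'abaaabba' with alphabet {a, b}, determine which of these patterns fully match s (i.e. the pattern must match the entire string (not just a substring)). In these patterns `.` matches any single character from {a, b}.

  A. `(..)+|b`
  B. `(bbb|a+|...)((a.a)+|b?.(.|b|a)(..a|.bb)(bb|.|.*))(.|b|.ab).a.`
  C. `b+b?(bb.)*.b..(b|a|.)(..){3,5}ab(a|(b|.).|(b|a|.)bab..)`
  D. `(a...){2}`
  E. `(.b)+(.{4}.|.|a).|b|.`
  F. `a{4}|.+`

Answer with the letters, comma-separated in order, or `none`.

A, D, E, F

A → match
B → no match
C → no match — must start with 'b'
D → match
E → match
F → match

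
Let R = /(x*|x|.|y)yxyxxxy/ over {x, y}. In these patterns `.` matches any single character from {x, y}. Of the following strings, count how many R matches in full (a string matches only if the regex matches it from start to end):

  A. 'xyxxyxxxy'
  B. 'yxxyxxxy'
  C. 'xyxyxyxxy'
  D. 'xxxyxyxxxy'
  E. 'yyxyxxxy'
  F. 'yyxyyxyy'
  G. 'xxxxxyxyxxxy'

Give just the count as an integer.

3

A → no match — must end with 'yxyxxxy'
B → no match — must end with 'yxyxxxy'
C → no match — must end with 'yxyxxxy'
D → match
E → match
F → no match — must end with 'yxyxxxy'
G → match
Total matched: 3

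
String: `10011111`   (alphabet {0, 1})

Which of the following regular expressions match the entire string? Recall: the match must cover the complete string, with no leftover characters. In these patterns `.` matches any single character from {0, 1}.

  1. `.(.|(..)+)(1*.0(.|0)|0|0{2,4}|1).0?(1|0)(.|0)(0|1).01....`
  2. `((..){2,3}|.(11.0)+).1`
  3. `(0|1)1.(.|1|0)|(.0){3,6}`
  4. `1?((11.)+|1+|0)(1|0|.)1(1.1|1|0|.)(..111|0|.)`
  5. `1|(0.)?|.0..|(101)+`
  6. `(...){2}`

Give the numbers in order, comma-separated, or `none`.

1 → no match
2 → match
3 → no match
4 → match
5 → no match
6 → no match

2, 4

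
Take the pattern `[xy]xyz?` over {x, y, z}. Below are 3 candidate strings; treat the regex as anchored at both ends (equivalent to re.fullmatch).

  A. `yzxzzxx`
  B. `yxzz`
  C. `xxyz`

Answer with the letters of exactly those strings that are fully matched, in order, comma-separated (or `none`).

A → no match
B → no match
C → match

C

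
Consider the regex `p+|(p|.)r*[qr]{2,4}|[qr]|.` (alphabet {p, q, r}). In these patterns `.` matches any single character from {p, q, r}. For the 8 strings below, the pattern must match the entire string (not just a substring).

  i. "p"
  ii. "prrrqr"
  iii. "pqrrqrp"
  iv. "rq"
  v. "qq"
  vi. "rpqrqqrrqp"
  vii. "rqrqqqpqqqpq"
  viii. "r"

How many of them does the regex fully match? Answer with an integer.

3

i → match
ii → match
iii → no match
iv → no match
v → no match
vi → no match
vii → no match
viii → match
Total matched: 3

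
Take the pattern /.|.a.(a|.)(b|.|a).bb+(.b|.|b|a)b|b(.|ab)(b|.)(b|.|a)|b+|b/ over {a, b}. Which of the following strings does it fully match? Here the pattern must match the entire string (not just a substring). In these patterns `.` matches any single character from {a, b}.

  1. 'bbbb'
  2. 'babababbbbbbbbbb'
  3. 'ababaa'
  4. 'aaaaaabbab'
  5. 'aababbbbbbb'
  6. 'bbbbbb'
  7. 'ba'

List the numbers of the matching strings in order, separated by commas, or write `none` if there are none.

1, 2, 4, 5, 6

1 → match
2 → match
3 → no match
4 → match
5 → match
6 → match
7 → no match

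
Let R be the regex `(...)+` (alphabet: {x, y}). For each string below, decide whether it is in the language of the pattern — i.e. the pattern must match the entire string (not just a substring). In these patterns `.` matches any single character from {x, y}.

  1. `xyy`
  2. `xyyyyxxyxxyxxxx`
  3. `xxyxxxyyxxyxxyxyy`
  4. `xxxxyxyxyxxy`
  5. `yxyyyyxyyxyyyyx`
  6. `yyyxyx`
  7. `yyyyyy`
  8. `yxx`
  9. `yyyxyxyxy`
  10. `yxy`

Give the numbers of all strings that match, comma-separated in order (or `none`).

1, 2, 4, 5, 6, 7, 8, 9, 10

1 → match
2 → match
3 → no match
4 → match
5 → match
6 → match
7 → match
8 → match
9 → match
10 → match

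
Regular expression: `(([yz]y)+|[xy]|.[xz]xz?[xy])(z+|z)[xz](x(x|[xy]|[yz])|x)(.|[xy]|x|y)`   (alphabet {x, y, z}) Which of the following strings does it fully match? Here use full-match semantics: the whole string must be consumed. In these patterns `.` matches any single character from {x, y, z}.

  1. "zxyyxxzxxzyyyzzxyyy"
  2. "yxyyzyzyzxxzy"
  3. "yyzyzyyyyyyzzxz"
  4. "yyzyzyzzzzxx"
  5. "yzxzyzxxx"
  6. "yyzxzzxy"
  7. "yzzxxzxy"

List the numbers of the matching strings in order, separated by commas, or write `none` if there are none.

4, 5

1 → no match
2 → no match
3 → no match
4 → match
5 → match
6 → no match
7 → no match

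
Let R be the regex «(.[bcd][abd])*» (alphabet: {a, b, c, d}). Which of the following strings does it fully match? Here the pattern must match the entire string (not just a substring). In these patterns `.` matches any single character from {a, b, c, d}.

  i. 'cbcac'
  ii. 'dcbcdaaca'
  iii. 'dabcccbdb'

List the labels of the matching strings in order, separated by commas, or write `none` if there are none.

ii

i → no match
ii → match
iii → no match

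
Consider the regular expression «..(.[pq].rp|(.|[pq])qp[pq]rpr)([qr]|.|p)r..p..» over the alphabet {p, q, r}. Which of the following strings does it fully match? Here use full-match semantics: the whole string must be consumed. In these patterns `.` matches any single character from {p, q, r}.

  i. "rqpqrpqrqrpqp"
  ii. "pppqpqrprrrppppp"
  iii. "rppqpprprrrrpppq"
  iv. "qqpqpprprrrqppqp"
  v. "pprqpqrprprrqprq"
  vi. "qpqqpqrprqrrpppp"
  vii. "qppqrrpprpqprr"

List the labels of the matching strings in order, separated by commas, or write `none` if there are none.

i → no match
ii → match
iii → match
iv → match
v → match
vi → match
vii → match

ii, iii, iv, v, vi, vii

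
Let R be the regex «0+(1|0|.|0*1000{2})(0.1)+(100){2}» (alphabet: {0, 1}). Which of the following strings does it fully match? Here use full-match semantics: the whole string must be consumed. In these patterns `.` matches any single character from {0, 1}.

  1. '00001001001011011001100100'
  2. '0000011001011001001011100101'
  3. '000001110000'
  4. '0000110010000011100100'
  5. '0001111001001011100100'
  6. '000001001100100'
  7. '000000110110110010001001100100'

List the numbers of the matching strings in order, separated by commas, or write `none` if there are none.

1, 6

1 → match
2 → no match — must end with '100'
3 → no match — must end with '100'
4 → no match
5 → no match
6 → match
7 → no match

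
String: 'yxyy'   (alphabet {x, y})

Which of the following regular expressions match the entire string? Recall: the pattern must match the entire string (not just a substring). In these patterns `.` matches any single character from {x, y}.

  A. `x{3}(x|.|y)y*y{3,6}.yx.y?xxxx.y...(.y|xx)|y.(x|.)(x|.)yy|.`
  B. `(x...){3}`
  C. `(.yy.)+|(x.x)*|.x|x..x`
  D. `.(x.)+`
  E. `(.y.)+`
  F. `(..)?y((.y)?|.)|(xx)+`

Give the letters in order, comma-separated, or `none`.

F

A → no match
B → no match — must start with 'x'
C → no match
D → no match
E → no match
F → match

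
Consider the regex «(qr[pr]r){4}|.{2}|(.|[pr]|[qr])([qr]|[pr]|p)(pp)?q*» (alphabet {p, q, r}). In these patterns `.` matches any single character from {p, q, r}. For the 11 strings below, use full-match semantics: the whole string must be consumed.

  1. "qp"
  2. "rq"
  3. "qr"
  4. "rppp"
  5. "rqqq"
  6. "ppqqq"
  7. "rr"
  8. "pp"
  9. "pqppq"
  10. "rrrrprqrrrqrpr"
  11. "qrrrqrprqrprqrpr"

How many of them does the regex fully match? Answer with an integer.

1. "qp" → match
2. "rq" → match
3. "qr" → match
4. "rppp" → match
5. "rqqq" → match
6. "ppqqq" → match
7. "rr" → match
8. "pp" → match
9. "pqppq" → match
10 → no match
11 → match
Total matched: 10

10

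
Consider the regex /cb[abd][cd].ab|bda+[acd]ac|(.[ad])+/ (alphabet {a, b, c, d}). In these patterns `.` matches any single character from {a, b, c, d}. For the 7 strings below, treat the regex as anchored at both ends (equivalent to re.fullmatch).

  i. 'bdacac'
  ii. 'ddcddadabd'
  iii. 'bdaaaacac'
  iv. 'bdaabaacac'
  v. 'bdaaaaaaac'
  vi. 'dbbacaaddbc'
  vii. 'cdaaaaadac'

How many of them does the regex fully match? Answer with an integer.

4

i. 'bdacac' → match
ii. 'ddcddadabd' → match
iii. 'bdaaaacac' → match
iv. 'bdaabaacac' → no match
v. 'bdaaaaaaac' → match
vi. 'dbbacaaddbc' → no match
vii. 'cdaaaaadac' → no match
Total matched: 4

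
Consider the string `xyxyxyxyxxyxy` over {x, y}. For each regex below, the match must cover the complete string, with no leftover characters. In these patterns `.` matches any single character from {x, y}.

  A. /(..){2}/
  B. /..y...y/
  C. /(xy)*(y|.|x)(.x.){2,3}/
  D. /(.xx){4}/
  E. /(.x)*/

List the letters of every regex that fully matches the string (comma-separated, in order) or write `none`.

A → no match
B → no match
C → match
D → no match — must end with `xx`
E → no match

C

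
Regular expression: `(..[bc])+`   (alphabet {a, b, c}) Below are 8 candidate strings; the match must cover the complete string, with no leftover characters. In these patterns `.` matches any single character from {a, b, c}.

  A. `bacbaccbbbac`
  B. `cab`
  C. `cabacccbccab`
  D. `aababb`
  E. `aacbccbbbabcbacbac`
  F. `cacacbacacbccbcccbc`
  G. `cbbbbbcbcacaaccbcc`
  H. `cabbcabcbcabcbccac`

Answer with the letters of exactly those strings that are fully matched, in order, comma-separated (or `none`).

A → match
B → match
C → match
D → match
E → match
F → no match
G → no match
H → no match

A, B, C, D, E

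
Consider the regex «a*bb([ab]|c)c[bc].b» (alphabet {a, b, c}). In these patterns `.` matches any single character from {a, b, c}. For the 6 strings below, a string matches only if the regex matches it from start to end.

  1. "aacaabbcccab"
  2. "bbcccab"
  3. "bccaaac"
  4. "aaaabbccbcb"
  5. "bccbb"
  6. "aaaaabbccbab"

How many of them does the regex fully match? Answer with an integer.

1 → no match
2 → match
3 → no match — must end with "b"
4 → match
5 → no match
6 → match
Total matched: 3

3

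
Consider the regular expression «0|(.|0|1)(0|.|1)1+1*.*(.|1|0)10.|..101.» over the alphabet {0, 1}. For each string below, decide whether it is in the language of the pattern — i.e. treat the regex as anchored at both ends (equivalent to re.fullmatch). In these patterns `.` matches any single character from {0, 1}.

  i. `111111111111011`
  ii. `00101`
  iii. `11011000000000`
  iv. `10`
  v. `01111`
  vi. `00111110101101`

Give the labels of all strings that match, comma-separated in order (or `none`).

i → no match
ii → no match
iii → no match
iv → no match
v → no match
vi → match

vi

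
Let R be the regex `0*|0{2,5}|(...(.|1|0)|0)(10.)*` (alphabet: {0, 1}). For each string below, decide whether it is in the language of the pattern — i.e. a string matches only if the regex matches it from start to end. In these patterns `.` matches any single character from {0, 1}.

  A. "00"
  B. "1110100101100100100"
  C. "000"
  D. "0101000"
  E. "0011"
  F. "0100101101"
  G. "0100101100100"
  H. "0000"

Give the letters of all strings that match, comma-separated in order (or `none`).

A, B, C, E, F, G, H

A → match
B → match
C → match
D → no match
E → match
F → match
G → match
H → match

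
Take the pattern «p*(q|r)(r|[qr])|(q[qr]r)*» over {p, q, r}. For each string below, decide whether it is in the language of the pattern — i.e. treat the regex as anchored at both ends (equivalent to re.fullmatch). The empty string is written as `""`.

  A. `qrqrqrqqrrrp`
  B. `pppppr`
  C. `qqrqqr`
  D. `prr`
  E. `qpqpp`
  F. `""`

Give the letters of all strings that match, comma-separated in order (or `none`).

C, D, F

A → no match
B → no match
C → match
D → match
E → no match
F → match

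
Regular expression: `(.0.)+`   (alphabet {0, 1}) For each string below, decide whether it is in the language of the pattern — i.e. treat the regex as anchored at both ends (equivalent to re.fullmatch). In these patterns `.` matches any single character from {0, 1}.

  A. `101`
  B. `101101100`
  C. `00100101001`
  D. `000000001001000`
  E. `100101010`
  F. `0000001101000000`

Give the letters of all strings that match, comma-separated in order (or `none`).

A, B, D

A → match
B → match
C → no match
D → match
E → no match
F → no match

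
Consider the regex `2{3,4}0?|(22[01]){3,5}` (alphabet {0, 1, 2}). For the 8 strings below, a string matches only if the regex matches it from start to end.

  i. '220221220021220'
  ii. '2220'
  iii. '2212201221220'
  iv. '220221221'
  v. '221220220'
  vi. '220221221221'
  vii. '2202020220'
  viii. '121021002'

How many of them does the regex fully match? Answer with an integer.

i → no match
ii → match
iii → no match
iv → match
v → match
vi → match
vii → no match
viii → no match
Total matched: 4

4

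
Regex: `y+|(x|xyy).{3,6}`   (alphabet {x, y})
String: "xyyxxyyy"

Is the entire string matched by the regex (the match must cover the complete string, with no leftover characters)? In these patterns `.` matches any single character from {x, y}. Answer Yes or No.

Yes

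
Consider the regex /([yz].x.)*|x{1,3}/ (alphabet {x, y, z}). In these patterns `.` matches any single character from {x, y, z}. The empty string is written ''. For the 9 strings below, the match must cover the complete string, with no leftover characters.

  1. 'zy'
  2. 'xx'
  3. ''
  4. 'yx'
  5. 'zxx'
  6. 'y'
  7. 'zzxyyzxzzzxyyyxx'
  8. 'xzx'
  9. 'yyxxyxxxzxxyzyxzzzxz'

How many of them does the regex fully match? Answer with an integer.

1 → no match
2 → match
3 → match
4 → no match
5 → no match
6 → no match
7 → match
8 → no match
9 → match
Total matched: 4

4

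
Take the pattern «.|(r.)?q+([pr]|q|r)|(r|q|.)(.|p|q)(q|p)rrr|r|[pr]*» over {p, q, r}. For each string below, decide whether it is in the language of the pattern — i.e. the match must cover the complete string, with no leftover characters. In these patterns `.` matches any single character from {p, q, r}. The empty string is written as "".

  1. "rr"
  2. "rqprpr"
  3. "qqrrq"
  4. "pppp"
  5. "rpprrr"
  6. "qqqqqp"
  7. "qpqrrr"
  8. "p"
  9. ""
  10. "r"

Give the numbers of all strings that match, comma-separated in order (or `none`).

1 → match
2 → no match
3 → no match
4 → match
5 → match
6 → match
7 → match
8 → match
9 → match
10 → match

1, 4, 5, 6, 7, 8, 9, 10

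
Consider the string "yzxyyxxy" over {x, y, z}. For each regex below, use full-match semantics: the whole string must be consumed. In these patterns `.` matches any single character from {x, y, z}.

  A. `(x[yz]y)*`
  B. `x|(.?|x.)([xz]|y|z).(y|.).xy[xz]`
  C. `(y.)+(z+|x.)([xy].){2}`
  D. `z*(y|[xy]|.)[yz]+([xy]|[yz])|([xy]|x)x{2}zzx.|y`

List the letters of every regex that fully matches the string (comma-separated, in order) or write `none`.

C

A → no match
B → no match
C → match
D → no match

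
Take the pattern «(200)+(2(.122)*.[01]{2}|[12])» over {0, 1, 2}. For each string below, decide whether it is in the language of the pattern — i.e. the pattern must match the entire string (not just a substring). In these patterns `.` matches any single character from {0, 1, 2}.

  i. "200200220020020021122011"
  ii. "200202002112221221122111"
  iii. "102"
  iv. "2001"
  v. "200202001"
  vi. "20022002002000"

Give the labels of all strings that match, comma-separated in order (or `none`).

i → no match
ii → no match
iii → no match — must start with "200"
iv → match
v → no match
vi → no match

iv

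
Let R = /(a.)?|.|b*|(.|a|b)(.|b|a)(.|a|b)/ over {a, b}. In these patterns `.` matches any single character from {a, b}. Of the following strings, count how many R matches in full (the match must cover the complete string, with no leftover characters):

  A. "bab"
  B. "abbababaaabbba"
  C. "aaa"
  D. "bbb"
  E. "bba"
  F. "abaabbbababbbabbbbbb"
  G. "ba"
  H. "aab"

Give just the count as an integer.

A. "bab" → match
B → no match
C. "aaa" → match
D. "bbb" → match
E. "bba" → match
F → no match
G. "ba" → no match
H. "aab" → match
Total matched: 5

5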